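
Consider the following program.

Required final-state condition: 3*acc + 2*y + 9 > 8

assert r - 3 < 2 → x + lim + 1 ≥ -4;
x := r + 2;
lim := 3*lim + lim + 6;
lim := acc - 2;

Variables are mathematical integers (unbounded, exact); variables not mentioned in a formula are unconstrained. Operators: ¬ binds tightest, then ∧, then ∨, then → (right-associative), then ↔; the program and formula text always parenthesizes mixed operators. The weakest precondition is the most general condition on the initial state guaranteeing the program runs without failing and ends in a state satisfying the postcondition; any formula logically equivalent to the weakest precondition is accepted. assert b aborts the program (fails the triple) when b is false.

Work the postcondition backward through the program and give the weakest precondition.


Working backward. After the program, the postcondition 3*acc + 2*y + 9 > 8 must hold; in canonical form it is 3*acc + 2*y > -1.
Before lim := acc - 2: 3*acc + 2*y > -1
Before lim := 3*lim + lim + 6: 3*acc + 2*y > -1
Before x := r + 2: 3*acc + 2*y > -1
Before assert r - 3 < 2 → x + lim + 1 ≥ -4: (r < 5 → lim + x ≥ -5) ∧ 3*acc + 2*y > -1
Answer: WP = (r < 5 → lim + x ≥ -5) ∧ 3*acc + 2*y > -1


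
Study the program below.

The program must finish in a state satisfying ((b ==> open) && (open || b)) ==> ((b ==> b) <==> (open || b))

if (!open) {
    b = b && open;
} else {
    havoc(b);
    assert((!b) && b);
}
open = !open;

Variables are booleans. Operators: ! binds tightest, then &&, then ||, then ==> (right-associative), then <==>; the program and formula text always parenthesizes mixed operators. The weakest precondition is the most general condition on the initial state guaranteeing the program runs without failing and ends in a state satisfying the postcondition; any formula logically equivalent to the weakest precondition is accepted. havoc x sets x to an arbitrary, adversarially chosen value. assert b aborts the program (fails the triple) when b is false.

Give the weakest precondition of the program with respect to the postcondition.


Working backward. After the program, the postcondition ((b ==> open) && (open || b)) ==> ((b ==> b) <==> (open || b)) must hold; in canonical form it is ((b ==> open) && (open || b)) ==> (open || b).
Before open := !open: ((b ==> (!open)) && ((!open) || b)) ==> ((!open) || b)
Then branch requires (((b && open) ==> (!open)) && ((!open) || (b && open))) ==> ((!open) || (b && open)); else branch requires false.
Before the if: ((!open) ==> ((((b && open) ==> (!open)) && ((!open) || (b && open))) ==> ((!open) || (b && open)))) && (!open)
Answer: WP = ((!open) ==> ((((b && open) ==> (!open)) && ((!open) || (b && open))) ==> ((!open) || (b && open)))) && (!open)


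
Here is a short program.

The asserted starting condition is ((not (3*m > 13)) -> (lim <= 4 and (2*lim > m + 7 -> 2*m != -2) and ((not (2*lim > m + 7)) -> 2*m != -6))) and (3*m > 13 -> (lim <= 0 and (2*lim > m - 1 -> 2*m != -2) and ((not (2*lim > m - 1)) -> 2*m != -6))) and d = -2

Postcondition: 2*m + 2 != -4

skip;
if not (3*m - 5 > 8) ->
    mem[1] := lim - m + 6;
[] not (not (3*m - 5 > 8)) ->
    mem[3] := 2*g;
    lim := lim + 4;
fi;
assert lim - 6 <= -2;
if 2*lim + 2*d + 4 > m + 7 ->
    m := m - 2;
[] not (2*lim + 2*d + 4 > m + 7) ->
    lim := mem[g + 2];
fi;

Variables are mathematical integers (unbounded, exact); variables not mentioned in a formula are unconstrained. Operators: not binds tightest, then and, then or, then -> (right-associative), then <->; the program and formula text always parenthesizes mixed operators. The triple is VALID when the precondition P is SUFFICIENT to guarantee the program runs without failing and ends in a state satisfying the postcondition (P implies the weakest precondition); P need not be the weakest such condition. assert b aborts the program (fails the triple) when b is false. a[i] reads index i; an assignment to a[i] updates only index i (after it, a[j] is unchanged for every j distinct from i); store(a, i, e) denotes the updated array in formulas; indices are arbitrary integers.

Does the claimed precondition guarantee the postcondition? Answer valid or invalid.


Working backward. After the program, the postcondition 2*m + 2 != -4 must hold; in canonical form it is 2*m != -6.
Then branch requires 2*m != -2; else branch requires 2*m != -6.
Before the if: (2*d + 2*lim > m + 3 -> 2*m != -2) and ((not (2*d + 2*lim > m + 3)) -> 2*m != -6)
Before assert lim - 6 <= -2: lim <= 4 and (2*d + 2*lim > m + 3 -> 2*m != -2) and ((not (2*d + 2*lim > m + 3)) -> 2*m != -6)
Then branch requires lim <= 4 and (2*d + 2*lim > m + 3 -> 2*m != -2) and ((not (2*d + 2*lim > m + 3)) -> 2*m != -6); else branch requires lim <= 0 and (2*d + 2*lim > m - 5 -> 2*m != -2) and ((not (2*d + 2*lim > m - 5)) -> 2*m != -6).
Before the if: ((not (3*m > 13)) -> (lim <= 4 and (2*d + 2*lim > m + 3 -> 2*m != -2) and ((not (2*d + 2*lim > m + 3)) -> 2*m != -6))) and (3*m > 13 -> (lim <= 0 and (2*d + 2*lim > m - 5 -> 2*m != -2) and ((not (2*d + 2*lim > m - 5)) -> 2*m != -6)))
Before skip: ((not (3*m > 13)) -> (lim <= 4 and (2*d + 2*lim > m + 3 -> 2*m != -2) and ((not (2*d + 2*lim > m + 3)) -> 2*m != -6))) and (3*m > 13 -> (lim <= 0 and (2*d + 2*lim > m - 5 -> 2*m != -2) and ((not (2*d + 2*lim > m - 5)) -> 2*m != -6)))
The weakest precondition is ((not (3*m > 13)) -> (lim <= 4 and (2*d + 2*lim > m + 3 -> 2*m != -2) and ((not (2*d + 2*lim > m + 3)) -> 2*m != -6))) and (3*m > 13 -> (lim <= 0 and (2*d + 2*lim > m - 5 -> 2*m != -2) and ((not (2*d + 2*lim > m - 5)) -> 2*m != -6))).
Check whether ((not (3*m > 13)) -> (lim <= 4 and (2*lim > m + 7 -> 2*m != -2) and ((not (2*lim > m + 7)) -> 2*m != -6))) and (3*m > 13 -> (lim <= 0 and (2*lim > m - 1 -> 2*m != -2) and ((not (2*lim > m - 1)) -> 2*m != -6))) and d = -2 implies it.
Every state satisfying the precondition satisfies the weakest precondition: the implication holds.
Answer: valid


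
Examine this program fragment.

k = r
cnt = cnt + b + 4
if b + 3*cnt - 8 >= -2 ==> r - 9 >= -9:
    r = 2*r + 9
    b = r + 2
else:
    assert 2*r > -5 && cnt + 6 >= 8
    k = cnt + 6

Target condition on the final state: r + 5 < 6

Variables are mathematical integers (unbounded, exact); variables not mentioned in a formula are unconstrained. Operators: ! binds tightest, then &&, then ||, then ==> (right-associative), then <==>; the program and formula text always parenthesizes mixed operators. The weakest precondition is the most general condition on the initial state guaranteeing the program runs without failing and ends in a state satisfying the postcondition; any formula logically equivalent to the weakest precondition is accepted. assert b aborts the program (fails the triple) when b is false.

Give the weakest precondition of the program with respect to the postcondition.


Working backward. After the program, the postcondition r + 5 < 6 must hold; in canonical form it is r < 1.
Then branch requires 2*r < -8; else branch requires 2*r > -5 && cnt >= 2 && r < 1.
Before the if: ((b + 3*cnt >= 6 ==> r >= 0) ==> 2*r < -8) && ((!(b + 3*cnt >= 6 ==> r >= 0)) ==> (2*r > -5 && cnt >= 2 && r < 1))
Before cnt := cnt + b + 4: ((4*b + 3*cnt >= -6 ==> r >= 0) ==> 2*r < -8) && ((!(4*b + 3*cnt >= -6 ==> r >= 0)) ==> (2*r > -5 && b + cnt >= -2 && r < 1))
Before k := r: ((4*b + 3*cnt >= -6 ==> r >= 0) ==> 2*r < -8) && ((!(4*b + 3*cnt >= -6 ==> r >= 0)) ==> (2*r > -5 && b + cnt >= -2 && r < 1))
Answer: WP = ((4*b + 3*cnt >= -6 ==> r >= 0) ==> 2*r < -8) && ((!(4*b + 3*cnt >= -6 ==> r >= 0)) ==> (2*r > -5 && b + cnt >= -2 && r < 1))


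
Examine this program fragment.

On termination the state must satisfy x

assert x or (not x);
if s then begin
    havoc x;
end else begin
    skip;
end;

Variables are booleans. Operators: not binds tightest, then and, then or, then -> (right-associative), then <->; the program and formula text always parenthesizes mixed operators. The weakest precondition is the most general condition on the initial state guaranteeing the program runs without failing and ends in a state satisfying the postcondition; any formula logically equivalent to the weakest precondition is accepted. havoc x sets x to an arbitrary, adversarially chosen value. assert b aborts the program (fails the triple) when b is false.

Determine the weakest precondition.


Working backward. After the program, x must hold.
Then branch requires false; else branch requires x.
Before the if: (not s) and ((not s) -> x)
Before assert x or (not x): (not s) and ((not s) -> x)
Answer: WP = (not s) and ((not s) -> x)


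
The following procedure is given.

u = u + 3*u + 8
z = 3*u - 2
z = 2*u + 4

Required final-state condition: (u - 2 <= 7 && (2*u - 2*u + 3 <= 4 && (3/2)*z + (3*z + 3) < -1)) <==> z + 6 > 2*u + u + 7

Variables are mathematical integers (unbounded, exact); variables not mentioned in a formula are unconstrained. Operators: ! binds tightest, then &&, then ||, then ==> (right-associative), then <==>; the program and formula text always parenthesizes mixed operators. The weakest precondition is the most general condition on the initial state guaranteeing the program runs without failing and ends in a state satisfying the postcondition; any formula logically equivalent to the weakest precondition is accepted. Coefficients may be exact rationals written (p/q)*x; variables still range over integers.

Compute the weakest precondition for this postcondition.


Working backward. After the program, the postcondition (u - 2 <= 7 && (2*u - 2*u + 3 <= 4 && (3/2)*z + (3*z + 3) < -1)) <==> z + 6 > 2*u + u + 7 must hold; in canonical form it is (u <= 9 && (9/2)*z < -4) <==> z > 3*u + 1.
Before z := 2*u + 4: (u <= 9 && 9*u < -22) <==> u < 3
Before z := 3*u - 2: (u <= 9 && 9*u < -22) <==> u < 3
Before u := u + 3*u + 8: (4*u <= 1 && 36*u < -94) <==> 4*u < -5
Answer: WP = (4*u <= 1 && 36*u < -94) <==> 4*u < -5


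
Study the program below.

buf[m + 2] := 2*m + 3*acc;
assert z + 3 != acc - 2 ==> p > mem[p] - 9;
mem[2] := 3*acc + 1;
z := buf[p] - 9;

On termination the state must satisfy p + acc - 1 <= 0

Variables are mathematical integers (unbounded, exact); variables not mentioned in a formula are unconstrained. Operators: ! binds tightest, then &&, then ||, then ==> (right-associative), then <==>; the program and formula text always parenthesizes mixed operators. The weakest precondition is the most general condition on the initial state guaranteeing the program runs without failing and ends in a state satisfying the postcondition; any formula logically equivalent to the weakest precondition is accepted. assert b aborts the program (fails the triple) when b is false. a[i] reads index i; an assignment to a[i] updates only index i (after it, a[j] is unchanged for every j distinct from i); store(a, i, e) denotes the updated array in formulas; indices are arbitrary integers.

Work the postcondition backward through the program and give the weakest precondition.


Working backward. After the program, the postcondition p + acc - 1 <= 0 must hold; in canonical form it is acc + p <= 1.
Before z := buf[p] - 9: acc + p <= 1
Before mem[2] := 3*acc + 1: acc + p <= 1
Before assert z + 3 != acc - 2 ==> p > mem[p] - 9: (z != acc - 5 ==> p > mem[p] - 9) && acc + p <= 1
Before buf[m + 2] := 2*m + 3*acc: (z != acc - 5 ==> p > mem[p] - 9) && acc + p <= 1
Answer: WP = (z != acc - 5 ==> p > mem[p] - 9) && acc + p <= 1


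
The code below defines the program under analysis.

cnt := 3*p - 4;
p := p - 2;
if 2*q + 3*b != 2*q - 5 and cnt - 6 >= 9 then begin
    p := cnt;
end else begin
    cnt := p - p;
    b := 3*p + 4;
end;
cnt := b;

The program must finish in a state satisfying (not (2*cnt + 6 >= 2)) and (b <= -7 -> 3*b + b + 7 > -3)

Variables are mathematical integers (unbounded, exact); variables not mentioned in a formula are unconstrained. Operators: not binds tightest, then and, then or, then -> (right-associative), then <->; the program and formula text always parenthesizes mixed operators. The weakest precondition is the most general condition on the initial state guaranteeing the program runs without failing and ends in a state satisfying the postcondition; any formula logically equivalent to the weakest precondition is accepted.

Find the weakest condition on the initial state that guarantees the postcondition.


Working backward. After the program, the postcondition (not (2*cnt + 6 >= 2)) and (b <= -7 -> 3*b + b + 7 > -3) must hold; in canonical form it is (not (2*cnt >= -4)) and (b <= -7 -> 4*b > -10).
Before cnt := b: (not (2*b >= -4)) and (b <= -7 -> 4*b > -10)
Then branch requires (not (2*b >= -4)) and (b <= -7 -> 4*b > -10); else branch requires (not (6*p >= -12)) and (3*p <= -11 -> 12*p > -26).
Before the if: ((3*b != -5 and cnt >= 15) -> ((not (2*b >= -4)) and (b <= -7 -> 4*b > -10))) and ((not (3*b != -5 and cnt >= 15)) -> ((not (6*p >= -12)) and (3*p <= -11 -> 12*p > -26)))
Before p := p - 2: ((3*b != -5 and cnt >= 15) -> ((not (2*b >= -4)) and (b <= -7 -> 4*b > -10))) and ((not (3*b != -5 and cnt >= 15)) -> ((not (6*p >= 0)) and (3*p <= -5 -> 12*p > -2)))
Before cnt := 3*p - 4: ((3*b != -5 and 3*p >= 19) -> ((not (2*b >= -4)) and (b <= -7 -> 4*b > -10))) and ((not (3*b != -5 and 3*p >= 19)) -> ((not (6*p >= 0)) and (3*p <= -5 -> 12*p > -2)))
Answer: WP = ((3*b != -5 and 3*p >= 19) -> ((not (2*b >= -4)) and (b <= -7 -> 4*b > -10))) and ((not (3*b != -5 and 3*p >= 19)) -> ((not (6*p >= 0)) and (3*p <= -5 -> 12*p > -2)))


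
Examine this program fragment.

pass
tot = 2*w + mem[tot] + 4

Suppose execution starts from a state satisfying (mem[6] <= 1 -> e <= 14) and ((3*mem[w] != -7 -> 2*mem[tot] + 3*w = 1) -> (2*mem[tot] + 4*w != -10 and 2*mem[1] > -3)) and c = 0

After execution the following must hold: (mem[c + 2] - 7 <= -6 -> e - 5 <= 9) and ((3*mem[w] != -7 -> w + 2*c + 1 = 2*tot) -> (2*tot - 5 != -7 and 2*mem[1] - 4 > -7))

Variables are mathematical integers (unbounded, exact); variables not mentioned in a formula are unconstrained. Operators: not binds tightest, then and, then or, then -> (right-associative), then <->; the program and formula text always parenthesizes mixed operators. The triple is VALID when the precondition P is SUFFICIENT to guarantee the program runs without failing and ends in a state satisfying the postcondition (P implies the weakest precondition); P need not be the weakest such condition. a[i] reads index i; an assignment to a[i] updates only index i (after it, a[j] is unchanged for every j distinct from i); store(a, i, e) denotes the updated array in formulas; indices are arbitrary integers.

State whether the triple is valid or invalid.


Working backward. After the program, the postcondition (mem[c + 2] - 7 <= -6 -> e - 5 <= 9) and ((3*mem[w] != -7 -> w + 2*c + 1 = 2*tot) -> (2*tot - 5 != -7 and 2*mem[1] - 4 > -7)) must hold; in canonical form it is (mem[c + 2] <= 1 -> e <= 14) and ((3*mem[w] != -7 -> 2*c + w = 2*tot - 1) -> (2*tot != -2 and 2*mem[1] > -3)).
Before tot := 2*w + mem[tot] + 4: (mem[c + 2] <= 1 -> e <= 14) and ((3*mem[w] != -7 -> 2*c = 2*mem[tot] + 3*w + 7) -> (2*mem[tot] + 4*w != -10 and 2*mem[1] > -3))
Before skip: (mem[c + 2] <= 1 -> e <= 14) and ((3*mem[w] != -7 -> 2*c = 2*mem[tot] + 3*w + 7) -> (2*mem[tot] + 4*w != -10 and 2*mem[1] > -3))
The weakest precondition is (mem[c + 2] <= 1 -> e <= 14) and ((3*mem[w] != -7 -> 2*c = 2*mem[tot] + 3*w + 7) -> (2*mem[tot] + 4*w != -10 and 2*mem[1] > -3)).
Check whether (mem[6] <= 1 -> e <= 14) and ((3*mem[w] != -7 -> 2*mem[tot] + 3*w = 1) -> (2*mem[tot] + 4*w != -10 and 2*mem[1] > -3)) and c = 0 implies it.
Countermodel: at the initial state c = 0, e = 15, mem = {[-3] = 1, [1] = 1, [2] = 1, [3] = 1, [6] = 6518, elsewhere 1}, tot = 3, w = -3, the precondition holds but the weakest precondition fails.
Answer: invalid


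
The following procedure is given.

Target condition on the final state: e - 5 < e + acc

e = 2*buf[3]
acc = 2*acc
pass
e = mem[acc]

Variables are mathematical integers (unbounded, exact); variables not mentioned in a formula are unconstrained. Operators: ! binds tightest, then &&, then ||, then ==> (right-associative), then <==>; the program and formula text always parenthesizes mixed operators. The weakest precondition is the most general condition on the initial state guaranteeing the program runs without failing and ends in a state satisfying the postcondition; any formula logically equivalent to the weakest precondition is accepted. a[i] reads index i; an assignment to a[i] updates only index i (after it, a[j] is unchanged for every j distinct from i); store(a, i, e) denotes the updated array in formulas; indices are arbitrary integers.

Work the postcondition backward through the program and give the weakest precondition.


Working backward. After the program, the postcondition e - 5 < e + acc must hold; in canonical form it is acc > -5.
Before e := mem[acc]: acc > -5
Before skip: acc > -5
Before acc := 2*acc: 2*acc > -5
Before e := 2*buf[3]: 2*acc > -5
Answer: WP = 2*acc > -5


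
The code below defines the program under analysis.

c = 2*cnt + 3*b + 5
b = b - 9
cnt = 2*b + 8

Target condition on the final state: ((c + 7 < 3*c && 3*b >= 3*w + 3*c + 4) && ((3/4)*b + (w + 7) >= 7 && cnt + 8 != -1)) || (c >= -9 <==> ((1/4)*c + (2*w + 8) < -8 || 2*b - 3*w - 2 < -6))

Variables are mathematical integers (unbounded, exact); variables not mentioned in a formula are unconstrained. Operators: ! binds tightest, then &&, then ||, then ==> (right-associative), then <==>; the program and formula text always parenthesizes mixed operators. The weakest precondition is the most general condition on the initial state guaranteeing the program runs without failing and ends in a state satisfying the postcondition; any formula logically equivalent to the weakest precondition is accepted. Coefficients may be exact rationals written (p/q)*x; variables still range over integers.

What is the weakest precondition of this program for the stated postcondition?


Working backward. After the program, the postcondition ((c + 7 < 3*c && 3*b >= 3*w + 3*c + 4) && ((3/4)*b + (w + 7) >= 7 && cnt + 8 != -1)) || (c >= -9 <==> ((1/4)*c + (2*w + 8) < -8 || 2*b - 3*w - 2 < -6)) must hold; in canonical form it is (2*c > 7 && 3*b >= 3*c + 3*w + 4 && (3/4)*b + w >= 0 && cnt != -9) || (c >= -9 <==> ((1/4)*c + 2*w < -16 || 2*b < 3*w - 4)).
Before cnt := 2*b + 8: (2*c > 7 && 3*b >= 3*c + 3*w + 4 && (3/4)*b + w >= 0 && 2*b != -17) || (c >= -9 <==> ((1/4)*c + 2*w < -16 || 2*b < 3*w - 4))
Before b := b - 9: (2*c > 7 && 3*b >= 3*c + 3*w + 31 && (3/4)*b + w >= 27/4 && 2*b != 1) || (c >= -9 <==> ((1/4)*c + 2*w < -16 || 2*b < 3*w + 14))
Before c := 2*cnt + 3*b + 5: (6*b + 4*cnt > -3 && 6*b + 6*cnt + 3*w <= -46 && (3/4)*b + w >= 27/4 && 2*b != 1) || (3*b + 2*cnt >= -14 <==> ((3/4)*b + (1/2)*cnt + 2*w < -69/4 || 2*b < 3*w + 14))
Answer: WP = (6*b + 4*cnt > -3 && 6*b + 6*cnt + 3*w <= -46 && (3/4)*b + w >= 27/4 && 2*b != 1) || (3*b + 2*cnt >= -14 <==> ((3/4)*b + (1/2)*cnt + 2*w < -69/4 || 2*b < 3*w + 14))


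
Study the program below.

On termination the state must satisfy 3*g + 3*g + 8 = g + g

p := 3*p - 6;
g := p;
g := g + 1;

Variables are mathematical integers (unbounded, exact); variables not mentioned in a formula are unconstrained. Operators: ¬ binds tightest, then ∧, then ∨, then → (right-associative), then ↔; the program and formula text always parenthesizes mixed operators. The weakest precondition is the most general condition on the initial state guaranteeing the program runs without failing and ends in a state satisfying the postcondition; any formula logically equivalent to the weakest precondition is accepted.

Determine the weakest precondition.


Working backward. After the program, the postcondition 3*g + 3*g + 8 = g + g must hold; in canonical form it is 4*g = -8.
Before g := g + 1: 4*g = -12
Before g := p: 4*p = -12
Before p := 3*p - 6: 12*p = 12
Answer: WP = 12*p = 12


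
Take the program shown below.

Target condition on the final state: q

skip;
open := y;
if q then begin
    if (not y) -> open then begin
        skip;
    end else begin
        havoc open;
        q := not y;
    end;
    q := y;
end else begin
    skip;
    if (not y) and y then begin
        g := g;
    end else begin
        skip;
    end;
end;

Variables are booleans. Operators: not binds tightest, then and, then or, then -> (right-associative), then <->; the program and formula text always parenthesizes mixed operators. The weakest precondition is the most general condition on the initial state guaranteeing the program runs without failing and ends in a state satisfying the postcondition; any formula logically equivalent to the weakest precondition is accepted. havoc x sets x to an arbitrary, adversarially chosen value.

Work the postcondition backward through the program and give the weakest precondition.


Working backward. After the program, q must hold.
Then branch requires (((not y) -> open) -> y) and ((not ((not y) -> open)) -> y); else branch requires q.
Before the if: (q -> ((((not y) -> open) -> y) and ((not ((not y) -> open)) -> y))) and ((not q) -> q)
Before open := y: (q -> ((((not y) -> y) -> y) and ((not ((not y) -> y)) -> y))) and ((not q) -> q)
Before skip: (q -> ((((not y) -> y) -> y) and ((not ((not y) -> y)) -> y))) and ((not q) -> q)
Answer: WP = (q -> ((((not y) -> y) -> y) and ((not ((not y) -> y)) -> y))) and ((not q) -> q)


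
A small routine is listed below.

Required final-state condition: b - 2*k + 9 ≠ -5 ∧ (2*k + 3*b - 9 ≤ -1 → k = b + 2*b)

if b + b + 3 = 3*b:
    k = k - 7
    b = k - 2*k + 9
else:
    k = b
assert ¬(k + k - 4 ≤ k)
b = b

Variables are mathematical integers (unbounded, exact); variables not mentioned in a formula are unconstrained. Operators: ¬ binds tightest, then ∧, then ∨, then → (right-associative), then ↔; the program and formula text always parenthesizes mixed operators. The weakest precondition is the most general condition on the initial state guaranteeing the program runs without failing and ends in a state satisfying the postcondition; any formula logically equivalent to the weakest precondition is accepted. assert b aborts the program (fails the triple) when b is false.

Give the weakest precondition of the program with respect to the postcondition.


Working backward. After the program, the postcondition b - 2*k + 9 ≠ -5 ∧ (2*k + 3*b - 9 ≤ -1 → k = b + 2*b) must hold; in canonical form it is b ≠ 2*k - 14 ∧ (3*b + 2*k ≤ 8 → k = 3*b).
Before b := b: b ≠ 2*k - 14 ∧ (3*b + 2*k ≤ 8 → k = 3*b)
Before assert ¬(k + k - 4 ≤ k): (¬(k ≤ 4)) ∧ b ≠ 2*k - 14 ∧ (3*b + 2*k ≤ 8 → k = 3*b)
Then branch requires (¬(k ≤ 11)) ∧ 3*k ≠ 44 ∧ (k ≥ 26 → 4*k = 55); else branch requires (¬(b ≤ 4)) ∧ b ≠ 14 ∧ (5*b ≤ 8 → 2*b = 0).
Before the if: (b = 3 → ((¬(k ≤ 11)) ∧ 3*k ≠ 44 ∧ (k ≥ 26 → 4*k = 55))) ∧ ((¬(b = 3)) → ((¬(b ≤ 4)) ∧ b ≠ 14 ∧ (5*b ≤ 8 → 2*b = 0)))
Answer: WP = (b = 3 → ((¬(k ≤ 11)) ∧ 3*k ≠ 44 ∧ (k ≥ 26 → 4*k = 55))) ∧ ((¬(b = 3)) → ((¬(b ≤ 4)) ∧ b ≠ 14 ∧ (5*b ≤ 8 → 2*b = 0)))


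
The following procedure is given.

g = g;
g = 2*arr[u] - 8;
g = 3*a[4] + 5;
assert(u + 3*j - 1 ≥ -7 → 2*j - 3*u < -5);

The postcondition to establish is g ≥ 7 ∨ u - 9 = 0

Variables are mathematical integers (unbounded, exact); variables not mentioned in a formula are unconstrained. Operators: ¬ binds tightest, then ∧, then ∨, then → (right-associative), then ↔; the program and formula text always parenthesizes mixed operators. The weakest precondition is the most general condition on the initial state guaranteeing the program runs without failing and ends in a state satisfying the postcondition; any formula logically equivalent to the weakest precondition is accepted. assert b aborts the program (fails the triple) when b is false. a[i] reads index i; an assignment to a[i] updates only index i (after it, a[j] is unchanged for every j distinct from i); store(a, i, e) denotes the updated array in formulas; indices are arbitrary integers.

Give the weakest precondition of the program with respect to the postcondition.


Working backward. After the program, the postcondition g ≥ 7 ∨ u - 9 = 0 must hold; in canonical form it is g ≥ 7 ∨ u = 9.
Before assert u + 3*j - 1 ≥ -7 → 2*j - 3*u < -5: (3*j + u ≥ -6 → 2*j < 3*u - 5) ∧ (g ≥ 7 ∨ u = 9)
Before g := 3*a[4] + 5: (3*j + u ≥ -6 → 2*j < 3*u - 5) ∧ (3*a[4] ≥ 2 ∨ u = 9)
Before g := 2*arr[u] - 8: (3*j + u ≥ -6 → 2*j < 3*u - 5) ∧ (3*a[4] ≥ 2 ∨ u = 9)
Before g := g: (3*j + u ≥ -6 → 2*j < 3*u - 5) ∧ (3*a[4] ≥ 2 ∨ u = 9)
Answer: WP = (3*j + u ≥ -6 → 2*j < 3*u - 5) ∧ (3*a[4] ≥ 2 ∨ u = 9)


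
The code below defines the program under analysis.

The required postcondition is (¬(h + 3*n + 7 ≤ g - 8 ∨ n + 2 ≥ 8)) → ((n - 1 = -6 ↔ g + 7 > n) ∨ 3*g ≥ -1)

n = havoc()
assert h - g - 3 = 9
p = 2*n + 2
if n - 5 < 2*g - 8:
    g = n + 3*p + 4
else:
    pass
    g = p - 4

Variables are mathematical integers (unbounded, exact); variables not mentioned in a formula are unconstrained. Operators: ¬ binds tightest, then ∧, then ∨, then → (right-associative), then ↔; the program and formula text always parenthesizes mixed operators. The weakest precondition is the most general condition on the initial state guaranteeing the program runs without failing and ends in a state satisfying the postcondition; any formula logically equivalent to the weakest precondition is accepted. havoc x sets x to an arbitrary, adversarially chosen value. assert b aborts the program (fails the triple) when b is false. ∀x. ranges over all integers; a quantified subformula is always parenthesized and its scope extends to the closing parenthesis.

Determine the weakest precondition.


Working backward. After the program, the postcondition (¬(h + 3*n + 7 ≤ g - 8 ∨ n + 2 ≥ 8)) → ((n - 1 = -6 ↔ g + 7 > n) ∨ 3*g ≥ -1) must hold; in canonical form it is (¬(h + 3*n ≤ g - 15 ∨ n ≥ 6)) → ((n = -5 ↔ g > n - 7) ∨ 3*g ≥ -1).
Then branch requires (¬(h + 2*n ≤ 3*p - 11 ∨ n ≥ 6)) → ((n = -5 ↔ 3*p > -11) ∨ 3*n + 9*p ≥ -13); else branch requires (¬(h + 3*n ≤ p - 19 ∨ n ≥ 6)) → ((n = -5 ↔ p > n - 3) ∨ 3*p ≥ 11).
Before the if: (n < 2*g - 3 → ((¬(h + 2*n ≤ 3*p - 11 ∨ n ≥ 6)) → ((n = -5 ↔ 3*p > -11) ∨ 3*n + 9*p ≥ -13))) ∧ ((¬(n < 2*g - 3)) → ((¬(h + 3*n ≤ p - 19 ∨ n ≥ 6)) → ((n = -5 ↔ p > n - 3) ∨ 3*p ≥ 11)))
Before p := 2*n + 2: (n < 2*g - 3 → ((¬(h ≤ 4*n - 5 ∨ n ≥ 6)) → ((n = -5 ↔ 6*n > -17) ∨ 21*n ≥ -31))) ∧ ((¬(n < 2*g - 3)) → ((¬(h + n ≤ -17 ∨ n ≥ 6)) → ((n = -5 ↔ n > -5) ∨ 6*n ≥ 5)))
Before assert h - g - 3 = 9: h = g + 12 ∧ (n < 2*g - 3 → ((¬(h ≤ 4*n - 5 ∨ n ≥ 6)) → ((n = -5 ↔ 6*n > -17) ∨ 21*n ≥ -31))) ∧ ((¬(n < 2*g - 3)) → ((¬(h + n ≤ -17 ∨ n ≥ 6)) → ((n = -5 ↔ n > -5) ∨ 6*n ≥ 5)))
Before havoc n: ∀n_1. (h = g + 12 ∧ (n_1 < 2*g - 3 → ((¬(h ≤ 4*n_1 - 5 ∨ n_1 ≥ 6)) → ((n_1 = -5 ↔ 6*n_1 > -17) ∨ 21*n_1 ≥ -31))) ∧ ((¬(n_1 < 2*g - 3)) → ((¬(h + n_1 ≤ -17 ∨ n_1 ≥ 6)) → ((n_1 = -5 ↔ n_1 > -5) ∨ 6*n_1 ≥ 5))))
Answer: WP = ∀n_1. (h = g + 12 ∧ (n_1 < 2*g - 3 → ((¬(h ≤ 4*n_1 - 5 ∨ n_1 ≥ 6)) → ((n_1 = -5 ↔ 6*n_1 > -17) ∨ 21*n_1 ≥ -31))) ∧ ((¬(n_1 < 2*g - 3)) → ((¬(h + n_1 ≤ -17 ∨ n_1 ≥ 6)) → ((n_1 = -5 ↔ n_1 > -5) ∨ 6*n_1 ≥ 5))))


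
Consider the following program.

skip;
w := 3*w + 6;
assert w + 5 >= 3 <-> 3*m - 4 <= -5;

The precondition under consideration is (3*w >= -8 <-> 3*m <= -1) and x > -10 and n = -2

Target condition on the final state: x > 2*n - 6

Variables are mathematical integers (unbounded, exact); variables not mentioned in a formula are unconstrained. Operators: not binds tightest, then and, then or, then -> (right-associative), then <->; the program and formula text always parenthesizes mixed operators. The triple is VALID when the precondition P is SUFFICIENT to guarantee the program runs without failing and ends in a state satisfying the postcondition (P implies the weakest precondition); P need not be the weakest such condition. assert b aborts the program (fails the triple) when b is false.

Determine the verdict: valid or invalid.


Working backward. After the program, x > 2*n - 6 must hold.
Before assert w + 5 >= 3 <-> 3*m - 4 <= -5: (w >= -2 <-> 3*m <= -1) and x > 2*n - 6
Before w := 3*w + 6: (3*w >= -8 <-> 3*m <= -1) and x > 2*n - 6
Before skip: (3*w >= -8 <-> 3*m <= -1) and x > 2*n - 6
The weakest precondition is (3*w >= -8 <-> 3*m <= -1) and x > 2*n - 6.
Check whether (3*w >= -8 <-> 3*m <= -1) and x > -10 and n = -2 implies it.
Every state satisfying the precondition satisfies the weakest precondition: the implication holds.
Answer: valid


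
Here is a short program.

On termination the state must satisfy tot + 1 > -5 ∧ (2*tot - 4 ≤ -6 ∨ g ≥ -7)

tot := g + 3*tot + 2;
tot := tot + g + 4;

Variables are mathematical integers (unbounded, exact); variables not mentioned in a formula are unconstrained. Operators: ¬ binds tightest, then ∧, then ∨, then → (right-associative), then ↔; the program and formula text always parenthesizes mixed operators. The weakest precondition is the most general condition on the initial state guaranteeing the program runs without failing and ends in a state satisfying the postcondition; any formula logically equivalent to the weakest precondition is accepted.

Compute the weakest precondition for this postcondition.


Working backward. After the program, the postcondition tot + 1 > -5 ∧ (2*tot - 4 ≤ -6 ∨ g ≥ -7) must hold; in canonical form it is tot > -6 ∧ (2*tot ≤ -2 ∨ g ≥ -7).
Before tot := tot + g + 4: g + tot > -10 ∧ (2*g + 2*tot ≤ -10 ∨ g ≥ -7)
Before tot := g + 3*tot + 2: 2*g + 3*tot > -12 ∧ (4*g + 6*tot ≤ -14 ∨ g ≥ -7)
Answer: WP = 2*g + 3*tot > -12 ∧ (4*g + 6*tot ≤ -14 ∨ g ≥ -7)


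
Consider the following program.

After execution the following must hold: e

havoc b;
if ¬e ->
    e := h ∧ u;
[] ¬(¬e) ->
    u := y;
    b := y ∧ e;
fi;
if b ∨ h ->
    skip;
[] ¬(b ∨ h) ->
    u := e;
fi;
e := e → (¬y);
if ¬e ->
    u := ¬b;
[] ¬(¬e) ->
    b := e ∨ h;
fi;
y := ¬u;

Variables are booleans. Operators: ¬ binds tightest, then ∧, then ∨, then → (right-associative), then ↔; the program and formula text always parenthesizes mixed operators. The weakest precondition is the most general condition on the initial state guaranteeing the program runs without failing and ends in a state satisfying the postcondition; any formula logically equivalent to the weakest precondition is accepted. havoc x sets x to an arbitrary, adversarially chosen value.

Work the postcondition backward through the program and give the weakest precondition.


Working backward. After the program, e must hold.
Before y := ¬u: e
Then branch requires e; else branch requires e.
Before the if: (¬e) → e
Before e := e → (¬y): (¬(e → (¬y))) → (e → (¬y))
Then branch requires (¬(e → (¬y))) → (e → (¬y)); else branch requires (¬(e → (¬y))) → (e → (¬y)).
Before the if: ((b ∨ h) → ((¬(e → (¬y))) → (e → (¬y)))) ∧ ((¬(b ∨ h)) → ((¬(e → (¬y))) → (e → (¬y))))
Then branch requires ((b ∨ h) → ((¬((h ∧ u) → (¬y))) → ((h ∧ u) → (¬y)))) ∧ ((¬(b ∨ h)) → ((¬((h ∧ u) → (¬y))) → ((h ∧ u) → (¬y)))); else branch requires (((y ∧ e) ∨ h) → ((¬(e → (¬y))) → (e → (¬y)))) ∧ ((¬((y ∧ e) ∨ h)) → ((¬(e → (¬y))) → (e → (¬y)))).
Before the if: ((¬e) → (((b ∨ h) → ((¬((h ∧ u) → (¬y))) → ((h ∧ u) → (¬y)))) ∧ ((¬(b ∨ h)) → ((¬((h ∧ u) → (¬y))) → ((h ∧ u) → (¬y)))))) ∧ (e → ((((y ∧ e) ∨ h) → ((¬(e → (¬y))) → (e → (¬y)))) ∧ ((¬((y ∧ e) ∨ h)) → ((¬(e → (¬y))) → (e → (¬y))))))
Before havoc b: ((¬e) → ((¬((h ∧ u) → (¬y))) → ((h ∧ u) → (¬y)))) ∧ (e → ((((y ∧ e) ∨ h) → ((¬(e → (¬y))) → (e → (¬y)))) ∧ ((¬((y ∧ e) ∨ h)) → ((¬(e → (¬y))) → (e → (¬y)))))) ∧ ((¬e) → ((h → ((¬((h ∧ u) → (¬y))) → ((h ∧ u) → (¬y)))) ∧ ((¬h) → ((¬((h ∧ u) → (¬y))) → ((h ∧ u) → (¬y))))))
Answer: WP = ((¬e) → ((¬((h ∧ u) → (¬y))) → ((h ∧ u) → (¬y)))) ∧ (e → ((((y ∧ e) ∨ h) → ((¬(e → (¬y))) → (e → (¬y)))) ∧ ((¬((y ∧ e) ∨ h)) → ((¬(e → (¬y))) → (e → (¬y)))))) ∧ ((¬e) → ((h → ((¬((h ∧ u) → (¬y))) → ((h ∧ u) → (¬y)))) ∧ ((¬h) → ((¬((h ∧ u) → (¬y))) → ((h ∧ u) → (¬y))))))


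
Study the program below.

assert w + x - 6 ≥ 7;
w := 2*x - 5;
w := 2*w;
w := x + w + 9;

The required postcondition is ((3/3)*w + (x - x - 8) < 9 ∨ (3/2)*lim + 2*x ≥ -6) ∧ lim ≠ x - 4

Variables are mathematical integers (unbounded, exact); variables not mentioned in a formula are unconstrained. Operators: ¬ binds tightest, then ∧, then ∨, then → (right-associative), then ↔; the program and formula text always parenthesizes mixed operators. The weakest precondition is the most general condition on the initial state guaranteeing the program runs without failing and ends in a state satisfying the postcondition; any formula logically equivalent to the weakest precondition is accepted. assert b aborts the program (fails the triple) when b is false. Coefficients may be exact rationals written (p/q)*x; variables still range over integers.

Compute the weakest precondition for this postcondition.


Working backward. After the program, the postcondition ((3/3)*w + (x - x - 8) < 9 ∨ (3/2)*lim + 2*x ≥ -6) ∧ lim ≠ x - 4 must hold; in canonical form it is (w < 17 ∨ (3/2)*lim + 2*x ≥ -6) ∧ lim ≠ x - 4.
Before w := x + w + 9: (w + x < 8 ∨ (3/2)*lim + 2*x ≥ -6) ∧ lim ≠ x - 4
Before w := 2*w: (2*w + x < 8 ∨ (3/2)*lim + 2*x ≥ -6) ∧ lim ≠ x - 4
Before w := 2*x - 5: (5*x < 18 ∨ (3/2)*lim + 2*x ≥ -6) ∧ lim ≠ x - 4
Before assert w + x - 6 ≥ 7: w + x ≥ 13 ∧ (5*x < 18 ∨ (3/2)*lim + 2*x ≥ -6) ∧ lim ≠ x - 4
Answer: WP = w + x ≥ 13 ∧ (5*x < 18 ∨ (3/2)*lim + 2*x ≥ -6) ∧ lim ≠ x - 4


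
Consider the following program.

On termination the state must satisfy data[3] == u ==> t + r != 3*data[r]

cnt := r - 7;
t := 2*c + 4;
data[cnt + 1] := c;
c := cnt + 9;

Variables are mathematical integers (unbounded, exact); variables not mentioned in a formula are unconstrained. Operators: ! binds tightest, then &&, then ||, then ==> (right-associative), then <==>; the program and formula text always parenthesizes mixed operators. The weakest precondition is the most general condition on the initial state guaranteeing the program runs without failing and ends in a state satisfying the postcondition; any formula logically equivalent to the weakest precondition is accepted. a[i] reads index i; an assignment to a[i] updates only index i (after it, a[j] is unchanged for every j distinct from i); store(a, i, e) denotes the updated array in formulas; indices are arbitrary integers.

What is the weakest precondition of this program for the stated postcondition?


Working backward. After the program, the postcondition data[3] == u ==> t + r != 3*data[r] must hold; in canonical form it is data[3] == u ==> r + t != 3*data[r].
Before c := cnt + 9: data[3] == u ==> r + t != 3*data[r]
Before data[cnt + 1] := c: store(data, cnt + 1, c)[3] == u ==> r + t != 3*store(data, cnt + 1, c)[r]
Before t := 2*c + 4: store(data, cnt + 1, c)[3] == u ==> 2*c + r != 3*store(data, cnt + 1, c)[r] - 4
Before cnt := r - 7: store(data, r - 6, c)[3] == u ==> 2*c + r != 3*store(data, r - 6, c)[r] - 4
Answer: WP = store(data, r - 6, c)[3] == u ==> 2*c + r != 3*store(data, r - 6, c)[r] - 4


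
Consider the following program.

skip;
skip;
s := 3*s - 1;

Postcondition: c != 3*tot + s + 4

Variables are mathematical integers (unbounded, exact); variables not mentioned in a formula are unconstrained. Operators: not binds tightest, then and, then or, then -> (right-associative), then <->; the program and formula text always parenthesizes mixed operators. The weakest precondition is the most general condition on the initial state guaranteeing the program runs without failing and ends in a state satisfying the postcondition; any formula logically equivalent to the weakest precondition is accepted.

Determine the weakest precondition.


Working backward. After the program, the postcondition c != 3*tot + s + 4 must hold; in canonical form it is c != s + 3*tot + 4.
Before s := 3*s - 1: c != 3*s + 3*tot + 3
Before skip: c != 3*s + 3*tot + 3
Before skip: c != 3*s + 3*tot + 3
Answer: WP = c != 3*s + 3*tot + 3


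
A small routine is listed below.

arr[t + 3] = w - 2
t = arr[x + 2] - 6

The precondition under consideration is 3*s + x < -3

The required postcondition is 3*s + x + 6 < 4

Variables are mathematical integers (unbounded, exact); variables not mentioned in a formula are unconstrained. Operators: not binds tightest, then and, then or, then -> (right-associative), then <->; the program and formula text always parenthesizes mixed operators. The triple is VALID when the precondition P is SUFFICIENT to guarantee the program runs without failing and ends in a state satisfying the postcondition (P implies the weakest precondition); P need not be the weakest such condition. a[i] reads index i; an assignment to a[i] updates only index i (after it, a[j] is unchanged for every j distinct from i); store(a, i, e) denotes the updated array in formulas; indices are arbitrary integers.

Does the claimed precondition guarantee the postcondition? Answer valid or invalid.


Working backward. After the program, the postcondition 3*s + x + 6 < 4 must hold; in canonical form it is 3*s + x < -2.
Before t := arr[x + 2] - 6: 3*s + x < -2
Before arr[t + 3] := w - 2: 3*s + x < -2
The weakest precondition is 3*s + x < -2.
Check whether 3*s + x < -3 implies it.
Every state satisfying the precondition satisfies the weakest precondition: the implication holds.
Answer: valid


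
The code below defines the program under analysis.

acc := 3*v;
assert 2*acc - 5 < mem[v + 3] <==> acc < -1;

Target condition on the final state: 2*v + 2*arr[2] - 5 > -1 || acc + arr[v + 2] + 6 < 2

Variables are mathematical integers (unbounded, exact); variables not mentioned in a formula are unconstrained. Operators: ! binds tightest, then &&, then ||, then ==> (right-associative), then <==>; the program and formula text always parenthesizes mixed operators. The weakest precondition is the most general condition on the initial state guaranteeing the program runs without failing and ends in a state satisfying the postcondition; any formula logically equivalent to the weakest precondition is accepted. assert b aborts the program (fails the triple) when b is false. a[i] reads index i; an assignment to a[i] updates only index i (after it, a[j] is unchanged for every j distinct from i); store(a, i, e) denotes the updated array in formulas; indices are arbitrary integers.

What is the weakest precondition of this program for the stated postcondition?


Working backward. After the program, the postcondition 2*v + 2*arr[2] - 5 > -1 || acc + arr[v + 2] + 6 < 2 must hold; in canonical form it is 2*arr[2] + 2*v > 4 || arr[v + 2] + acc < -4.
Before assert 2*acc - 5 < mem[v + 3] <==> acc < -1: (2*acc < mem[v + 3] + 5 <==> acc < -1) && (2*arr[2] + 2*v > 4 || arr[v + 2] + acc < -4)
Before acc := 3*v: (6*v < mem[v + 3] + 5 <==> 3*v < -1) && (2*arr[2] + 2*v > 4 || arr[v + 2] + 3*v < -4)
Answer: WP = (6*v < mem[v + 3] + 5 <==> 3*v < -1) && (2*arr[2] + 2*v > 4 || arr[v + 2] + 3*v < -4)


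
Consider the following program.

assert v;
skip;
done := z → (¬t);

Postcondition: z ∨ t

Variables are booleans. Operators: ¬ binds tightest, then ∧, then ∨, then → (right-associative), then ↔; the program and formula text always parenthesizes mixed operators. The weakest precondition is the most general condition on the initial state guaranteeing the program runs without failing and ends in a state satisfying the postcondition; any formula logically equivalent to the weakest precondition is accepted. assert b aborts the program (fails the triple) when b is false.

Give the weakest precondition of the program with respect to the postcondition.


Working backward. After the program, z ∨ t must hold.
Before done := z → (¬t): z ∨ t
Before skip: z ∨ t
Before assert v: v ∧ (z ∨ t)
Answer: WP = v ∧ (z ∨ t)
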